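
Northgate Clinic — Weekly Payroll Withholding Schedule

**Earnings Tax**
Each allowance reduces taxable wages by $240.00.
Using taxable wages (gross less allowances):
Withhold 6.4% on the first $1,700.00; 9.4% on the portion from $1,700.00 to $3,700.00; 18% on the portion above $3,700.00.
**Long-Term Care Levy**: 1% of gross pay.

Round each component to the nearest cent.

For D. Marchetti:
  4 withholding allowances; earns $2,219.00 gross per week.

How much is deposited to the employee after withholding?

$2,116.23

Earnings Tax: taxable = $2,219.00 − 4×$240.00 = $1,259.00
  6.4% × $1,259.00 = $80.58
Long-Term Care Levy: 1% × $2,219.00 = $22.19
Total withheld: $80.58 + $22.19 = $102.77
Net pay: $2,219.00 − $102.77 = $2,116.23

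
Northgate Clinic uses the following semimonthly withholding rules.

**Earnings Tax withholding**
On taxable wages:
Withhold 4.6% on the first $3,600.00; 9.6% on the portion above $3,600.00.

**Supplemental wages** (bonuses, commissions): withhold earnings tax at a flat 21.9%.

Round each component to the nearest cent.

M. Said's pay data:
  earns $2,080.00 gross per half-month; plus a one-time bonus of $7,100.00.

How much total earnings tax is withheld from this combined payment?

$1,650.58

Earnings Tax: taxable = $2,080.00
  4.6% × $2,080.00 = $95.68
Supplemental (21.9% flat on bonus): 21.9% × $7,100.00 = $1,554.90
Total earnings tax: $95.68 + $1,554.90 = $1,650.58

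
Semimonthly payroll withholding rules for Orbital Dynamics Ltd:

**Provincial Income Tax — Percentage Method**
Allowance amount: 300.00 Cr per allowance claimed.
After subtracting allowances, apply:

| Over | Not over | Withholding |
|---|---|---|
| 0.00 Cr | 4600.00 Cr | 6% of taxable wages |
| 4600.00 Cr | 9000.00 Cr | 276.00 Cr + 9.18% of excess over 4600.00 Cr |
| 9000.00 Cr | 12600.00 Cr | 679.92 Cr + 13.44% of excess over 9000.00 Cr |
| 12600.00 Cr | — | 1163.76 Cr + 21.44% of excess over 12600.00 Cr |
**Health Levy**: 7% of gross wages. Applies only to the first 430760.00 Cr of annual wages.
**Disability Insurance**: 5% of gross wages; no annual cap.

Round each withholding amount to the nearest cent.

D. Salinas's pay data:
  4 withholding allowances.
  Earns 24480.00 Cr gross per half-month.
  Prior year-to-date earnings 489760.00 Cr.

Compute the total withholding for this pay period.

Provincial Income Tax: taxable = 24480.00 Cr − 4×300.00 Cr = 23280.00 Cr
  1163.76 Cr + 21.44% × (23280.00 Cr − 12600.00 Cr) = 1163.76 Cr + 21.44% × 10680.00 Cr = 3453.55 Cr
Health Levy: YTD 489760.00 Cr ≥ cap 430760.00 Cr → 0.00 Cr
Disability Insurance: 5% × 24480.00 Cr = 1224.00 Cr
Total: 3453.55 Cr + 0.00 Cr + 1224.00 Cr = 4677.55 Cr

4677.55 Cr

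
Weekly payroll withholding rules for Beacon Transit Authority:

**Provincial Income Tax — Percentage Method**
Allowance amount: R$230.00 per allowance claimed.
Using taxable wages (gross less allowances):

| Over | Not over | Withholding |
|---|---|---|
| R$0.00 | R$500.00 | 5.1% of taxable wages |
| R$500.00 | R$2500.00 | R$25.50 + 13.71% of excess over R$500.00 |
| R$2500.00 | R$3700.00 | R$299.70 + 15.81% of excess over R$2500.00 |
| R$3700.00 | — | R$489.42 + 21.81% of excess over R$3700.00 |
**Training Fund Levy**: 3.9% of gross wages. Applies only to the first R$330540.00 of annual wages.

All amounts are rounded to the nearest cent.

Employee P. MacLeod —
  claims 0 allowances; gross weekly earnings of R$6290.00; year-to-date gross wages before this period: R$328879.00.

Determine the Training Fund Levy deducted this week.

R$64.78

Training Fund Levy: cap R$330540.00 − YTD R$328879.00 = R$1661.00 subject; 3.9% × R$1661.00 = R$64.78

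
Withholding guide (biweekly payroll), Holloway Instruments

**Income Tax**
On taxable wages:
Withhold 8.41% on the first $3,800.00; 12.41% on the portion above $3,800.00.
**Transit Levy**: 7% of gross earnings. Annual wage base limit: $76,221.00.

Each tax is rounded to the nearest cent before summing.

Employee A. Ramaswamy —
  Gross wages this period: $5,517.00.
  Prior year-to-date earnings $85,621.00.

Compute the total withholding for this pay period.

Income Tax: taxable = $5,517.00
  $319.58 + 12.41% × ($5,517.00 − $3,800.00) = $319.58 + 12.41% × $1,717.00 = $532.66
Transit Levy: YTD $85,621.00 ≥ cap $76,221.00 → $0.00
Total: $532.66 + $0.00 = $532.66

$532.66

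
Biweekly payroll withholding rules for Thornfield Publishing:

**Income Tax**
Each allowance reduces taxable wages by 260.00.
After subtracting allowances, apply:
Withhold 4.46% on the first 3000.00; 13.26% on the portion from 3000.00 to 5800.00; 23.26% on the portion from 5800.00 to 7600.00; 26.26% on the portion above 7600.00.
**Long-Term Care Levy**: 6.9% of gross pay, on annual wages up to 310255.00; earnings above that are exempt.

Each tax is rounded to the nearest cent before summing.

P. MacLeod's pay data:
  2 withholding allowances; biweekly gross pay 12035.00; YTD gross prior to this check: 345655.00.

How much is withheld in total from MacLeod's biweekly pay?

1951.84

Income Tax: taxable = 12035.00 − 2×260.00 = 11515.00
  923.76 + 26.26% × (11515.00 − 7600.00) = 923.76 + 26.26% × 3915.00 = 1951.84
Long-Term Care Levy: YTD 345655.00 ≥ cap 310255.00 → 0.00
Total: 1951.84 + 0.00 = 1951.84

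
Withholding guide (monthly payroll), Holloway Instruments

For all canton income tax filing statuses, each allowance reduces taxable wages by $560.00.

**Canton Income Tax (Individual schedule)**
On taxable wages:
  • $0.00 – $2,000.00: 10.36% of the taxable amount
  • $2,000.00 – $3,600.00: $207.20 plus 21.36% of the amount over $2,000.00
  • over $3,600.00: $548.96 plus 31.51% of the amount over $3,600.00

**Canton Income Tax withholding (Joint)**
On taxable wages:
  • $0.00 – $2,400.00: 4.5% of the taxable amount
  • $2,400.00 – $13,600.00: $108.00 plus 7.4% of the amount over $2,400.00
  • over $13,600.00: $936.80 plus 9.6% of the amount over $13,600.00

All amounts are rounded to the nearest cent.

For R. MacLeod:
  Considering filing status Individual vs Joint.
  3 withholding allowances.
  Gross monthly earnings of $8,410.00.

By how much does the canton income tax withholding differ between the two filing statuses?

$1,106.80

Canton Income Tax (Individual): taxable = $8,410.00 − 3×$560.00 = $6,730.00
  $548.96 + 31.51% × ($6,730.00 − $3,600.00) = $548.96 + 31.51% × $3,130.00 = $1,535.22
Canton Income Tax (Joint): taxable = $8,410.00 − 3×$560.00 = $6,730.00
  $108.00 + 7.4% × ($6,730.00 − $2,400.00) = $108.00 + 7.4% × $4,330.00 = $428.42
Difference: |$1,535.22 − $428.42| = $1,106.80 (higher under Individual)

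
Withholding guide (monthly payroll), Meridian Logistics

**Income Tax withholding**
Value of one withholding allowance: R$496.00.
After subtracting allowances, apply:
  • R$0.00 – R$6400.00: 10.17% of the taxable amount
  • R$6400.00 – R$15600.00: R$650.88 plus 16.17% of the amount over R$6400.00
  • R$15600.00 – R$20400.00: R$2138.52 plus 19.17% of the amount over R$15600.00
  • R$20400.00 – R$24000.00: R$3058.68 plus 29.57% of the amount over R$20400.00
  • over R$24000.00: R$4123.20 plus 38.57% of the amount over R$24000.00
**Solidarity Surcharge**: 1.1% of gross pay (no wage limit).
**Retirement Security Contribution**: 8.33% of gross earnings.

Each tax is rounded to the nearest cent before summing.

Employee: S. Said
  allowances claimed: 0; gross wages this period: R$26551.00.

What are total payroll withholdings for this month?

R$7610.88

Income Tax: taxable = R$26551.00
  R$4123.20 + 38.57% × (R$26551.00 − R$24000.00) = R$4123.20 + 38.57% × R$2551.00 = R$5107.12
Solidarity Surcharge: 1.1% × R$26551.00 = R$292.06
Retirement Security Contribution: 8.33% × R$26551.00 = R$2211.70
Total: R$5107.12 + R$292.06 + R$2211.70 = R$7610.88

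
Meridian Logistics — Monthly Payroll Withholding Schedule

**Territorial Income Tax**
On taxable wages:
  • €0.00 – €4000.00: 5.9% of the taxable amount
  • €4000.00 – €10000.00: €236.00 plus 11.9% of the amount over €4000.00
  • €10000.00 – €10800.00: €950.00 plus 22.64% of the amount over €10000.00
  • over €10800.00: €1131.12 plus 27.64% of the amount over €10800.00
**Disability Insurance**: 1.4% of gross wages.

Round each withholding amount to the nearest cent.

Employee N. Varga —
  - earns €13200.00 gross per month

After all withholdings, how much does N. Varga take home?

€11220.72

Territorial Income Tax: taxable = €13200.00
  €1131.12 + 27.64% × (€13200.00 − €10800.00) = €1131.12 + 27.64% × €2400.00 = €1794.48
Disability Insurance: 1.4% × €13200.00 = €184.80
Total withheld: €1794.48 + €184.80 = €1979.28
Net pay: €13200.00 − €1979.28 = €11220.72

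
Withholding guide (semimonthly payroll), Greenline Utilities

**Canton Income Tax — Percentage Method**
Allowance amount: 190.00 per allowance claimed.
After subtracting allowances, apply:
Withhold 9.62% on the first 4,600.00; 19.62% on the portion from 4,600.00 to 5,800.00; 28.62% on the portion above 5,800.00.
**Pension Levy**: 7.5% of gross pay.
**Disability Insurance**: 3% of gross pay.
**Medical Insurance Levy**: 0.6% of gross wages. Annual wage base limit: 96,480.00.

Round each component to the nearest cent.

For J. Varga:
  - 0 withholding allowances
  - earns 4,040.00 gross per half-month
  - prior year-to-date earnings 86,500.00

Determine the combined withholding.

837.09

Canton Income Tax: taxable = 4,040.00
  9.62% × 4,040.00 = 388.65
Pension Levy: 7.5% × 4,040.00 = 303.00
Disability Insurance: 3% × 4,040.00 = 121.20
Medical Insurance Levy: 0.6% × 4,040.00 = 24.24
Total: 388.65 + 303.00 + 121.20 + 24.24 = 837.09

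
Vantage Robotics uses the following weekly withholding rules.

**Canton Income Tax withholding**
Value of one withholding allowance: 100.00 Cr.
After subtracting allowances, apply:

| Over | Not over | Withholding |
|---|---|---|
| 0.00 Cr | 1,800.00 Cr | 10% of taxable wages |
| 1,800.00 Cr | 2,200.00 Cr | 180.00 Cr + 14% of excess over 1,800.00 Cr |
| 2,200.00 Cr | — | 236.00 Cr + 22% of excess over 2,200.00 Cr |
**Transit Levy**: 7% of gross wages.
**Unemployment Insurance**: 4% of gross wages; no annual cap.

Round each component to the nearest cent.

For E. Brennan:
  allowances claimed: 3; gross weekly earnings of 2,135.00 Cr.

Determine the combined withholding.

Canton Income Tax: taxable = 2,135.00 Cr − 3×100.00 Cr = 1,835.00 Cr
  180.00 Cr + 14% × (1,835.00 Cr − 1,800.00 Cr) = 180.00 Cr + 14% × 35.00 Cr = 184.90 Cr
Transit Levy: 7% × 2,135.00 Cr = 149.45 Cr
Unemployment Insurance: 4% × 2,135.00 Cr = 85.40 Cr
Total: 184.90 Cr + 149.45 Cr + 85.40 Cr = 419.75 Cr

419.75 Cr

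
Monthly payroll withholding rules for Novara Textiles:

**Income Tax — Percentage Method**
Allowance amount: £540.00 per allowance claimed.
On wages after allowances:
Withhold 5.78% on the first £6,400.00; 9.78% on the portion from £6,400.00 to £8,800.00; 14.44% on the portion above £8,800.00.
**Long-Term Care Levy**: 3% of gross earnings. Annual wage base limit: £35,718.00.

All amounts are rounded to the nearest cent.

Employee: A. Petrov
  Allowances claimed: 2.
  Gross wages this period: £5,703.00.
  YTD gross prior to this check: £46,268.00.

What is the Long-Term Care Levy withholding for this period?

£0.00

Long-Term Care Levy: YTD £46,268.00 ≥ cap £35,718.00 → £0.00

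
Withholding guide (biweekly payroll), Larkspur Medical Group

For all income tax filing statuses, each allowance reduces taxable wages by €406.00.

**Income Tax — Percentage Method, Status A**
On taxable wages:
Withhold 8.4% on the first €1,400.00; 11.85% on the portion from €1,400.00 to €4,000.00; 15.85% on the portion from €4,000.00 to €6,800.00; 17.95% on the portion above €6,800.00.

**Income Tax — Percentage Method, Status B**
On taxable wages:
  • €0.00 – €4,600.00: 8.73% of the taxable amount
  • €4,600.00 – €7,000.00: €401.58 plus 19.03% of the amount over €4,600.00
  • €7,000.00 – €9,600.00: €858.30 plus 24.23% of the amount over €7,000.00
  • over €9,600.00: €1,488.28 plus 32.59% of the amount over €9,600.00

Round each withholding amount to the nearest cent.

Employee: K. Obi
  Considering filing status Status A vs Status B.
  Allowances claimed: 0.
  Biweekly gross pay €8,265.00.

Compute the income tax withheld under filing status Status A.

€1,132.47

Income Tax (Status A): taxable = €8,265.00
  €869.50 + 17.95% × (€8,265.00 − €6,800.00) = €869.50 + 17.95% × €1,465.00 = €1,132.47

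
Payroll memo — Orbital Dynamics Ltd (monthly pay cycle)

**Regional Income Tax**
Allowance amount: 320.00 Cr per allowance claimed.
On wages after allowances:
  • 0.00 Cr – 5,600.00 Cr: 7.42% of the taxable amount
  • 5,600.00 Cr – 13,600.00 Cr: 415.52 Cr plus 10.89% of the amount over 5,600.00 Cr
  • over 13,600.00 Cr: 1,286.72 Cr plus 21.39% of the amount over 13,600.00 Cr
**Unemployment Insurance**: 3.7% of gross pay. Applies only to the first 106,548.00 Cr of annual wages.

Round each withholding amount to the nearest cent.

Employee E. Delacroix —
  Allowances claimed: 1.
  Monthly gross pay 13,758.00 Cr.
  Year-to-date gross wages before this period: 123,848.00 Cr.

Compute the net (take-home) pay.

Regional Income Tax: taxable = 13,758.00 Cr − 1×320.00 Cr = 13,438.00 Cr
  415.52 Cr + 10.89% × (13,438.00 Cr − 5,600.00 Cr) = 415.52 Cr + 10.89% × 7,838.00 Cr = 1,269.08 Cr
Unemployment Insurance: YTD 123,848.00 Cr ≥ cap 106,548.00 Cr → 0.00 Cr
Total withheld: 1,269.08 Cr + 0.00 Cr = 1,269.08 Cr
Net pay: 13,758.00 Cr − 1,269.08 Cr = 12,488.92 Cr

12,488.92 Cr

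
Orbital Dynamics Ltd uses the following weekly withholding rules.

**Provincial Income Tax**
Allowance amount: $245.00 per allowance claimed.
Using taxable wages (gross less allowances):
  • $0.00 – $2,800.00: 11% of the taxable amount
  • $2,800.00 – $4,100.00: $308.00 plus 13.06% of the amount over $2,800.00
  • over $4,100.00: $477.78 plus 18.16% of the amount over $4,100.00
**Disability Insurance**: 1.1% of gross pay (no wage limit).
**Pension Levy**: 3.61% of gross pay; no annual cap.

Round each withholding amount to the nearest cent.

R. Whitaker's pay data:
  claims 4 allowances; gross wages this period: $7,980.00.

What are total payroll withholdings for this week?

$1,380.28

Provincial Income Tax: taxable = $7,980.00 − 4×$245.00 = $7,000.00
  $477.78 + 18.16% × ($7,000.00 − $4,100.00) = $477.78 + 18.16% × $2,900.00 = $1,004.42
Disability Insurance: 1.1% × $7,980.00 = $87.78
Pension Levy: 3.61% × $7,980.00 = $288.08
Total: $1,004.42 + $87.78 + $288.08 = $1,380.28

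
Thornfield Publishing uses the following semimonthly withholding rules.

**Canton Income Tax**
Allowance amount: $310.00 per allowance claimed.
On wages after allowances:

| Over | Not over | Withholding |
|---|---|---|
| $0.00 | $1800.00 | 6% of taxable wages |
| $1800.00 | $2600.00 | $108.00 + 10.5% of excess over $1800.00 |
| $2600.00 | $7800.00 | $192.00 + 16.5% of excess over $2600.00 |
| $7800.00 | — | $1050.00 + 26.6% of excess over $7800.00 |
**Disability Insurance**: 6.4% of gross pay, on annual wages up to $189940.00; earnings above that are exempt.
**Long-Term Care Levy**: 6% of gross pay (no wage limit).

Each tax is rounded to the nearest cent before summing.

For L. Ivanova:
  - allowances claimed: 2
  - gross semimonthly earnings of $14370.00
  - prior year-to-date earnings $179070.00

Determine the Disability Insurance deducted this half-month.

Disability Insurance: cap $189940.00 − YTD $179070.00 = $10870.00 subject; 6.4% × $10870.00 = $695.68

$695.68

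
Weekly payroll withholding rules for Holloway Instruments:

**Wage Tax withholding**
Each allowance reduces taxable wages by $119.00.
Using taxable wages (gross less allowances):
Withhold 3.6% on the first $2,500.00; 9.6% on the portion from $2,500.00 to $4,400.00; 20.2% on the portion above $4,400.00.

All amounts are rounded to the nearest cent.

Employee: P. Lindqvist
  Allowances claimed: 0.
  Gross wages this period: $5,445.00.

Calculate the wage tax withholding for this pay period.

Wage Tax: taxable = $5,445.00
  $272.40 + 20.2% × ($5,445.00 − $4,400.00) = $272.40 + 20.2% × $1,045.00 = $483.49

$483.49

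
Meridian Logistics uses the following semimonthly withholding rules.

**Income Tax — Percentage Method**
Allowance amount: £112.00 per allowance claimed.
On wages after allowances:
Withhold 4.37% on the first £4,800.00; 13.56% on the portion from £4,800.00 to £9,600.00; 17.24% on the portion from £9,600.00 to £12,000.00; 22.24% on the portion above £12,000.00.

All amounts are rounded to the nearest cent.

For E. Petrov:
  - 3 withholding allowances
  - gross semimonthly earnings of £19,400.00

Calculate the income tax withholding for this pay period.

£2,845.43

Income Tax: taxable = £19,400.00 − 3×£112.00 = £19,064.00
  £1,274.40 + 22.24% × (£19,064.00 − £12,000.00) = £1,274.40 + 22.24% × £7,064.00 = £2,845.43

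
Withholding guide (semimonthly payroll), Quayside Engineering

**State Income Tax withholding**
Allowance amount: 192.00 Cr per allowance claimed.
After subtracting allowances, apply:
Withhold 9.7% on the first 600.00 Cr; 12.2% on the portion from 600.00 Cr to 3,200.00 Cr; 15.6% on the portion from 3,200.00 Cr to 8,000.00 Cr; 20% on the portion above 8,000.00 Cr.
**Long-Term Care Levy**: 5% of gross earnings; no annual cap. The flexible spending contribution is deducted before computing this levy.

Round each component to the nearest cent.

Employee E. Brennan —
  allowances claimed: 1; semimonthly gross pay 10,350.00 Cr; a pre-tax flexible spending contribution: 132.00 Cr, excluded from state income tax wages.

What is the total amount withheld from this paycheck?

2,040.30 Cr

State Income Tax: taxable = 10,350.00 Cr − 132.00 Cr − 1×192.00 Cr = 10,026.00 Cr
  1,124.20 Cr + 20% × (10,026.00 Cr − 8,000.00 Cr) = 1,124.20 Cr + 20% × 2,026.00 Cr = 1,529.40 Cr
Long-Term Care Levy: 5% × 10,218.00 Cr = 510.90 Cr
Total: 1,529.40 Cr + 510.90 Cr = 2,040.30 Cr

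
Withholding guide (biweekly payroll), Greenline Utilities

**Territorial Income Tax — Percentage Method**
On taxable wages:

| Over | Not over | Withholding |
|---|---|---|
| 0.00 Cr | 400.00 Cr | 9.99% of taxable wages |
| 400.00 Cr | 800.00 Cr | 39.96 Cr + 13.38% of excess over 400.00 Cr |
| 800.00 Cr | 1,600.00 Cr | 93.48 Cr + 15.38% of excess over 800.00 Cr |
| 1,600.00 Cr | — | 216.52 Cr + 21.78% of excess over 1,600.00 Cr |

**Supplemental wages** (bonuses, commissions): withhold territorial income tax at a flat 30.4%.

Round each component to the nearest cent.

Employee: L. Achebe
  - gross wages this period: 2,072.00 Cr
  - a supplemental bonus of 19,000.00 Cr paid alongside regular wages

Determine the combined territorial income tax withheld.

6,095.32 Cr

Territorial Income Tax: taxable = 2,072.00 Cr
  216.52 Cr + 21.78% × (2,072.00 Cr − 1,600.00 Cr) = 216.52 Cr + 21.78% × 472.00 Cr = 319.32 Cr
Supplemental (30.4% flat on bonus): 30.4% × 19,000.00 Cr = 5,776.00 Cr
Total territorial income tax: 319.32 Cr + 5,776.00 Cr = 6,095.32 Cr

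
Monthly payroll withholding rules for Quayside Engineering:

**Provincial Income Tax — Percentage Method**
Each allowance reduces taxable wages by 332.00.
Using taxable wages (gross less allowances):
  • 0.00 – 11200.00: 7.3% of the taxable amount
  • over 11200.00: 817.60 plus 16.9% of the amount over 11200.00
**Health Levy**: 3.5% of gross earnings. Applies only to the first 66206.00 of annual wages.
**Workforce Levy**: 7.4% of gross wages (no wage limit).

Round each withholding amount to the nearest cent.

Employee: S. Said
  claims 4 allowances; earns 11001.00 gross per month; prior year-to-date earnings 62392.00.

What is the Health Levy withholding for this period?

Health Levy: cap 66206.00 − YTD 62392.00 = 3814.00 subject; 3.5% × 3814.00 = 133.49

133.49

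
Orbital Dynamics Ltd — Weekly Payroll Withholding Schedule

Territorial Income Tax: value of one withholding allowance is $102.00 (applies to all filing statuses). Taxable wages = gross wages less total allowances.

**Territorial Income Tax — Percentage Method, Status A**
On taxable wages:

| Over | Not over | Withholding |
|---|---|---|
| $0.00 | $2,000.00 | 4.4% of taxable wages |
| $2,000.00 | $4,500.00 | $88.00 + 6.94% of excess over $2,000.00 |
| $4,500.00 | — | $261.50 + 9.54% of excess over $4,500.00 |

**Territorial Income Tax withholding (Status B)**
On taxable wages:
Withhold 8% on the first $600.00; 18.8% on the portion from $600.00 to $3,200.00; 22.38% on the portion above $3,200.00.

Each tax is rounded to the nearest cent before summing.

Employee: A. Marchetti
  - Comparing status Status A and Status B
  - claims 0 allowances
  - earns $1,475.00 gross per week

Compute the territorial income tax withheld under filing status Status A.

$64.90

Territorial Income Tax (Status A): taxable = $1,475.00
  4.4% × $1,475.00 = $64.90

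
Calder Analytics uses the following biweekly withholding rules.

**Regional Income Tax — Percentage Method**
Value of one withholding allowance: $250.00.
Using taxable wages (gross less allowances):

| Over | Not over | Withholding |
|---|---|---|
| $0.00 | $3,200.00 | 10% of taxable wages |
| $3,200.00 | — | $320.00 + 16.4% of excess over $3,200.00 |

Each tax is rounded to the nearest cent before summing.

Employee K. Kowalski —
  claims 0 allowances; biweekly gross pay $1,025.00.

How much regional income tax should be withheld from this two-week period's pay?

Regional Income Tax: taxable = $1,025.00
  10% × $1,025.00 = $102.50

$102.50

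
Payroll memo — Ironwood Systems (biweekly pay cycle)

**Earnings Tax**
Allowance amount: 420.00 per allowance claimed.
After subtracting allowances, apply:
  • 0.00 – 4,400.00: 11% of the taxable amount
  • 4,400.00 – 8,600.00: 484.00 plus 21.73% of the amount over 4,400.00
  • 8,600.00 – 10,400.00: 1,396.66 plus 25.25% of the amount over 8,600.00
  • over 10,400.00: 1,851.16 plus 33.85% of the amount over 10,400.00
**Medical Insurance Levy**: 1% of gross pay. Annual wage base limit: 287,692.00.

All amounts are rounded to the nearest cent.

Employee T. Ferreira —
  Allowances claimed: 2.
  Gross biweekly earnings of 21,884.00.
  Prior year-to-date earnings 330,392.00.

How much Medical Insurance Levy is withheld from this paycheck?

0.00

Medical Insurance Levy: YTD 330,392.00 ≥ cap 287,692.00 → 0.00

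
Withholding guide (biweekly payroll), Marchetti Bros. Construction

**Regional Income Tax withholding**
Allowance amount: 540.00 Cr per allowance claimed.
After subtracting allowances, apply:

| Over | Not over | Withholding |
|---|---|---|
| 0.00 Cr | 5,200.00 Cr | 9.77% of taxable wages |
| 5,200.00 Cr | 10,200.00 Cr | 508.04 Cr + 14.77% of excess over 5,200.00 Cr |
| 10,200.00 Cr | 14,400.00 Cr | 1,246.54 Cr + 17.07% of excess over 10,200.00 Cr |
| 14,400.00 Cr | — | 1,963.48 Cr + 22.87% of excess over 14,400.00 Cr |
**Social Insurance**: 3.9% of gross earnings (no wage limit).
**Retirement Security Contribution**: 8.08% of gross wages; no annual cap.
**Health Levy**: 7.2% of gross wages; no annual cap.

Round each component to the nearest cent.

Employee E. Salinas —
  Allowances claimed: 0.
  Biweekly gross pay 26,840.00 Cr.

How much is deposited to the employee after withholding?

16,883.58 Cr

Regional Income Tax: taxable = 26,840.00 Cr
  1,963.48 Cr + 22.87% × (26,840.00 Cr − 14,400.00 Cr) = 1,963.48 Cr + 22.87% × 12,440.00 Cr = 4,808.51 Cr
Social Insurance: 3.9% × 26,840.00 Cr = 1,046.76 Cr
Retirement Security Contribution: 8.08% × 26,840.00 Cr = 2,168.67 Cr
Health Levy: 7.2% × 26,840.00 Cr = 1,932.48 Cr
Total withheld: 4,808.51 Cr + 1,046.76 Cr + 2,168.67 Cr + 1,932.48 Cr = 9,956.42 Cr
Net pay: 26,840.00 Cr − 9,956.42 Cr = 16,883.58 Cr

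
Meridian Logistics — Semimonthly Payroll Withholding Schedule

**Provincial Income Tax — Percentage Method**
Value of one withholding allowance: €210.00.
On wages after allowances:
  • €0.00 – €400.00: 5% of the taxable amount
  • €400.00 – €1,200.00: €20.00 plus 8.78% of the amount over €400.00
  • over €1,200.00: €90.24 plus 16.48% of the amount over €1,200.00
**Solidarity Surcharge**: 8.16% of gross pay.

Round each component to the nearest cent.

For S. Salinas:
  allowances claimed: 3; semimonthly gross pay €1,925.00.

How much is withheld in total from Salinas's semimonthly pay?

Provincial Income Tax: taxable = €1,925.00 − 3×€210.00 = €1,295.00
  €90.24 + 16.48% × (€1,295.00 − €1,200.00) = €90.24 + 16.48% × €95.00 = €105.90
Solidarity Surcharge: 8.16% × €1,925.00 = €157.08
Total: €105.90 + €157.08 = €262.98

€262.98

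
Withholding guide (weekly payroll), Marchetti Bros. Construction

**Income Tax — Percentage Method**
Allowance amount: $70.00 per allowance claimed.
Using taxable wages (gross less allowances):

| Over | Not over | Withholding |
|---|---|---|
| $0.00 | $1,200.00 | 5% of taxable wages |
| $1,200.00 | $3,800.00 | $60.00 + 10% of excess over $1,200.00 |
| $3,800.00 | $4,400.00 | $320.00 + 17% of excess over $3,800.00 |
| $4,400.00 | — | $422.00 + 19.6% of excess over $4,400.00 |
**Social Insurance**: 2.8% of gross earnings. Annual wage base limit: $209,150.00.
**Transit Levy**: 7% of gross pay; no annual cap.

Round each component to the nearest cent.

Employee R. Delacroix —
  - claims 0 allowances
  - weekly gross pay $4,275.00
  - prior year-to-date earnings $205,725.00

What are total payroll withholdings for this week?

$795.90

Income Tax: taxable = $4,275.00
  $320.00 + 17% × ($4,275.00 − $3,800.00) = $320.00 + 17% × $475.00 = $400.75
Social Insurance: cap $209,150.00 − YTD $205,725.00 = $3,425.00 subject; 2.8% × $3,425.00 = $95.90
Transit Levy: 7% × $4,275.00 = $299.25
Total: $400.75 + $95.90 + $299.25 = $795.90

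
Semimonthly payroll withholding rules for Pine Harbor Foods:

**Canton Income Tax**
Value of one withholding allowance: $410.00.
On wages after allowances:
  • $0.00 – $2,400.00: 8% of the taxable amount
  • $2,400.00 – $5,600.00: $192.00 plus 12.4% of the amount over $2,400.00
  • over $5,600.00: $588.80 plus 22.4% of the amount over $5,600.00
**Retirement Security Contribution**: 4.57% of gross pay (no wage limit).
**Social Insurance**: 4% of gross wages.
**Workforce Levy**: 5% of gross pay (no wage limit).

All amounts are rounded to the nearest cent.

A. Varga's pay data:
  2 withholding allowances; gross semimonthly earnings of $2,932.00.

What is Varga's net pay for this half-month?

Canton Income Tax: taxable = $2,932.00 − 2×$410.00 = $2,112.00
  8% × $2,112.00 = $168.96
Retirement Security Contribution: 4.57% × $2,932.00 = $133.99
Social Insurance: 4% × $2,932.00 = $117.28
Workforce Levy: 5% × $2,932.00 = $146.60
Total withheld: $168.96 + $133.99 + $117.28 + $146.60 = $566.83
Net pay: $2,932.00 − $566.83 = $2,365.17

$2,365.17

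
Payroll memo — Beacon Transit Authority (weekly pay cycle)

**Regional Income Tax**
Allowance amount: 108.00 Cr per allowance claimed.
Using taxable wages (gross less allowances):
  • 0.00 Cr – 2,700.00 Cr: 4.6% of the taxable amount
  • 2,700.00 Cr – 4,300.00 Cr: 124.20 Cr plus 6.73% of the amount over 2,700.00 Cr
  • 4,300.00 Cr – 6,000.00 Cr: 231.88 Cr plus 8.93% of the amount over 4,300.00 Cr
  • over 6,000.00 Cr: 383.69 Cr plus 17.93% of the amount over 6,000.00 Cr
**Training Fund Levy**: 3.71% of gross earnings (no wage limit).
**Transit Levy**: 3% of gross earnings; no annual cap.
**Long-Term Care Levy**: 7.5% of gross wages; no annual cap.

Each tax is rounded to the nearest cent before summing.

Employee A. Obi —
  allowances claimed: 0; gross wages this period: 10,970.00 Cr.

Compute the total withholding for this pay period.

2,833.65 Cr

Regional Income Tax: taxable = 10,970.00 Cr
  383.69 Cr + 17.93% × (10,970.00 Cr − 6,000.00 Cr) = 383.69 Cr + 17.93% × 4,970.00 Cr = 1,274.81 Cr
Training Fund Levy: 3.71% × 10,970.00 Cr = 406.99 Cr
Transit Levy: 3% × 10,970.00 Cr = 329.10 Cr
Long-Term Care Levy: 7.5% × 10,970.00 Cr = 822.75 Cr
Total: 1,274.81 Cr + 406.99 Cr + 329.10 Cr + 822.75 Cr = 2,833.65 Cr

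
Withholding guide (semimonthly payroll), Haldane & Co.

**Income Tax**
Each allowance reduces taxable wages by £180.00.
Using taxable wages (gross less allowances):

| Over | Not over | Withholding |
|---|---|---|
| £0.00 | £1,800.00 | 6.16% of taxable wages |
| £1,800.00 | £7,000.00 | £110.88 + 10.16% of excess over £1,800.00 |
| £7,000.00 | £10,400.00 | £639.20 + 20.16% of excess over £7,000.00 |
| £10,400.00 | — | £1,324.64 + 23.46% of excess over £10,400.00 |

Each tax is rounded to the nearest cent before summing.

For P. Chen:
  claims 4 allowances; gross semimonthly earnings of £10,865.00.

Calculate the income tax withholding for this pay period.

Income Tax: taxable = £10,865.00 − 4×£180.00 = £10,145.00
  £639.20 + 20.16% × (£10,145.00 − £7,000.00) = £639.20 + 20.16% × £3,145.00 = £1,273.23

£1,273.23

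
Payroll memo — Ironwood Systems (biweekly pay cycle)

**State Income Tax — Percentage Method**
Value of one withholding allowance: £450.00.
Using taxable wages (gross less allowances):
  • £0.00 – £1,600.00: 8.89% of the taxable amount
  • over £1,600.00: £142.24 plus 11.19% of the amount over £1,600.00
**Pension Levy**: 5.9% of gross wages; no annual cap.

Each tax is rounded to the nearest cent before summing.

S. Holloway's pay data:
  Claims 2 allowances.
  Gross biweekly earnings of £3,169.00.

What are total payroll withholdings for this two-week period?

£404.07

State Income Tax: taxable = £3,169.00 − 2×£450.00 = £2,269.00
  £142.24 + 11.19% × (£2,269.00 − £1,600.00) = £142.24 + 11.19% × £669.00 = £217.10
Pension Levy: 5.9% × £3,169.00 = £186.97
Total: £217.10 + £186.97 = £404.07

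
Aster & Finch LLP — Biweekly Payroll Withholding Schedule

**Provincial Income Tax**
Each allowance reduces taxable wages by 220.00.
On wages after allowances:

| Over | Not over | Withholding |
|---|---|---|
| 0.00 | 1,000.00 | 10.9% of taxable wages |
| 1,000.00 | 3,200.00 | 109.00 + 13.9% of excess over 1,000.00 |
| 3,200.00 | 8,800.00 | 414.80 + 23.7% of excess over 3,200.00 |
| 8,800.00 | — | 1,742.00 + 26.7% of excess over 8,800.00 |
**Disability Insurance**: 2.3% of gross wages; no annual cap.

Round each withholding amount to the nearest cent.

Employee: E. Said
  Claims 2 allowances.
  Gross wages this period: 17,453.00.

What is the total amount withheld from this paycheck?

4,336.29

Provincial Income Tax: taxable = 17,453.00 − 2×220.00 = 17,013.00
  1,742.00 + 26.7% × (17,013.00 − 8,800.00) = 1,742.00 + 26.7% × 8,213.00 = 3,934.87
Disability Insurance: 2.3% × 17,453.00 = 401.42
Total: 3,934.87 + 401.42 = 4,336.29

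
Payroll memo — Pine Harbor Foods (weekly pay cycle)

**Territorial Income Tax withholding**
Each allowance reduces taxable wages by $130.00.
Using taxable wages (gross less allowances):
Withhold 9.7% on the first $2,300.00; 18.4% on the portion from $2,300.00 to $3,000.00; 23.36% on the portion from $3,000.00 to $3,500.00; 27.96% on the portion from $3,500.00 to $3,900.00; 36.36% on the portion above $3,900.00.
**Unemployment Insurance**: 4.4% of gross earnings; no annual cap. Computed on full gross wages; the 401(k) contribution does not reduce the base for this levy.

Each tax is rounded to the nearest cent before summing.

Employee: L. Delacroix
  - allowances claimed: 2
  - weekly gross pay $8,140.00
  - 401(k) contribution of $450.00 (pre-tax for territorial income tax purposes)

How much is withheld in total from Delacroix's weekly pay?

$2,222.21

Territorial Income Tax: taxable = $8,140.00 − $450.00 − 2×$130.00 = $7,430.00
  $580.54 + 36.36% × ($7,430.00 − $3,900.00) = $580.54 + 36.36% × $3,530.00 = $1,864.05
Unemployment Insurance: 4.4% × $8,140.00 = $358.16
Total: $1,864.05 + $358.16 = $2,222.21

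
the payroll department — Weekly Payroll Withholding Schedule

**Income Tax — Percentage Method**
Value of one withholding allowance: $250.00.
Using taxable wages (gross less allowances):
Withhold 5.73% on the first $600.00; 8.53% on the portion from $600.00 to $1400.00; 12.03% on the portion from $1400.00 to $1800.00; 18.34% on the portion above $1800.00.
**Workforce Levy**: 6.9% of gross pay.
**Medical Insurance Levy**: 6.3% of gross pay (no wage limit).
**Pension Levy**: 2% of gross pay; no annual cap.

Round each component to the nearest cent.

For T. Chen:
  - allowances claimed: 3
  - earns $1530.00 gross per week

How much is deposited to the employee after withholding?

$1247.71

Income Tax: taxable = $1530.00 − 3×$250.00 = $780.00
  $34.38 + 8.53% × ($780.00 − $600.00) = $34.38 + 8.53% × $180.00 = $49.73
Workforce Levy: 6.9% × $1530.00 = $105.57
Medical Insurance Levy: 6.3% × $1530.00 = $96.39
Pension Levy: 2% × $1530.00 = $30.60
Total withheld: $49.73 + $105.57 + $96.39 + $30.60 = $282.29
Net pay: $1530.00 − $282.29 = $1247.71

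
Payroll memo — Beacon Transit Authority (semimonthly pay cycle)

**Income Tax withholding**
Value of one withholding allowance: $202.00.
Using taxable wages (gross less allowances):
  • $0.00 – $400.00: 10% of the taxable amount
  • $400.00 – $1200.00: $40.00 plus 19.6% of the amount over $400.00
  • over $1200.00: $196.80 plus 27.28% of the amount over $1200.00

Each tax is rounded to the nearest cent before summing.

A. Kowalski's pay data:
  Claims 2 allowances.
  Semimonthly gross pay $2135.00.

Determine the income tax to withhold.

Income Tax: taxable = $2135.00 − 2×$202.00 = $1731.00
  $196.80 + 27.28% × ($1731.00 − $1200.00) = $196.80 + 27.28% × $531.00 = $341.66

$341.66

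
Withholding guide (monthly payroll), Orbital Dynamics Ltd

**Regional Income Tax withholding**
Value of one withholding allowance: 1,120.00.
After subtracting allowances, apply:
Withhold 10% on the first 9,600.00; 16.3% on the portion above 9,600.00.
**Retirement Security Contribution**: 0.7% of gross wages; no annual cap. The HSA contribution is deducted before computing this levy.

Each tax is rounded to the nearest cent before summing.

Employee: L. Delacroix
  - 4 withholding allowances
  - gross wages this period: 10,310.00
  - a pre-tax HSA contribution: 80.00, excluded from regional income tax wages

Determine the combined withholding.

Regional Income Tax: taxable = 10,310.00 − 80.00 − 4×1,120.00 = 5,750.00
  10% × 5,750.00 = 575.00
Retirement Security Contribution: 0.7% × 10,230.00 = 71.61
Total: 575.00 + 71.61 = 646.61

646.61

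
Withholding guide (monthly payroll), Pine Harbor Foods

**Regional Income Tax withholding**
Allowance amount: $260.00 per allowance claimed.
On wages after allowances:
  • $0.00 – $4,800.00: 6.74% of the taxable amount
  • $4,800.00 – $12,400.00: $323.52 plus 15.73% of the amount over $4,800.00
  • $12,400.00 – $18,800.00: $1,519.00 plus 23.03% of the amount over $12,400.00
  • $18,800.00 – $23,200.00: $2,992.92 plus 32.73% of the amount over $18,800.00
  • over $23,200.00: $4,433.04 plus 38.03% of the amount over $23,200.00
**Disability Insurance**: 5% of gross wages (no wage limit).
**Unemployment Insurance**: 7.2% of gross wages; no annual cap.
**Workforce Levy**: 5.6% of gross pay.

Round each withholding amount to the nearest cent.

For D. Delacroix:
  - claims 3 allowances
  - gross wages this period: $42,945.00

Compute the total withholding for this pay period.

Regional Income Tax: taxable = $42,945.00 − 3×$260.00 = $42,165.00
  $4,433.04 + 38.03% × ($42,165.00 − $23,200.00) = $4,433.04 + 38.03% × $18,965.00 = $11,645.43
Disability Insurance: 5% × $42,945.00 = $2,147.25
Unemployment Insurance: 7.2% × $42,945.00 = $3,092.04
Workforce Levy: 5.6% × $42,945.00 = $2,404.92
Total: $11,645.43 + $2,147.25 + $3,092.04 + $2,404.92 = $19,289.64

$19,289.64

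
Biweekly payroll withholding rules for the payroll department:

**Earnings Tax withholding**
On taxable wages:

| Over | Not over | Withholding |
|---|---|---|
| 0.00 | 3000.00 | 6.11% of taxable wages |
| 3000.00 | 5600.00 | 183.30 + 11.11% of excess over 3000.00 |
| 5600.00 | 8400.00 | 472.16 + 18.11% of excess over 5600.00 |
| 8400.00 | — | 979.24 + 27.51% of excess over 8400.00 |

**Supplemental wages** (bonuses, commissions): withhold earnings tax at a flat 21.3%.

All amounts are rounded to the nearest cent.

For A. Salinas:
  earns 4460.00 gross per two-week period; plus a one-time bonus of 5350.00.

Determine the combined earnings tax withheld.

Earnings Tax: taxable = 4460.00
  183.30 + 11.11% × (4460.00 − 3000.00) = 183.30 + 11.11% × 1460.00 = 345.51
Supplemental (21.3% flat on bonus): 21.3% × 5350.00 = 1139.55
Total earnings tax: 345.51 + 1139.55 = 1485.06

1485.06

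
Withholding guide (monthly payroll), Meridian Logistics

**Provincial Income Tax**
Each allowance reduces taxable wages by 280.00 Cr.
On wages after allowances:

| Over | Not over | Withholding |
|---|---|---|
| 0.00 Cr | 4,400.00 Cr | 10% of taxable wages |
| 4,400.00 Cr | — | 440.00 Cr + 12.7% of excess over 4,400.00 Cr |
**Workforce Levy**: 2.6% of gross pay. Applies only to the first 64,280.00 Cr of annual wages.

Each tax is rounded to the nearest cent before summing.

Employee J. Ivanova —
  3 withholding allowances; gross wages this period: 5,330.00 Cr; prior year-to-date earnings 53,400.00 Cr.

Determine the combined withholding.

Provincial Income Tax: taxable = 5,330.00 Cr − 3×280.00 Cr = 4,490.00 Cr
  440.00 Cr + 12.7% × (4,490.00 Cr − 4,400.00 Cr) = 440.00 Cr + 12.7% × 90.00 Cr = 451.43 Cr
Workforce Levy: 2.6% × 5,330.00 Cr = 138.58 Cr
Total: 451.43 Cr + 138.58 Cr = 590.01 Cr

590.01 Cr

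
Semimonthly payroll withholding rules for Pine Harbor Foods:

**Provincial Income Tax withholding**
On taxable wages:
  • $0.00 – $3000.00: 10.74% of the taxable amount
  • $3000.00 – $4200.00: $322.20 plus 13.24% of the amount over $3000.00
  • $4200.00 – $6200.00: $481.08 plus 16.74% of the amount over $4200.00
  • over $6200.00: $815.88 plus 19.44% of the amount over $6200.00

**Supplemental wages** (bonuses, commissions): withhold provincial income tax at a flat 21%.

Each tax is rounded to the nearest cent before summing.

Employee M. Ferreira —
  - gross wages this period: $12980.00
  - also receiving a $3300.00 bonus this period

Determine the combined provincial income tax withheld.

Provincial Income Tax: taxable = $12980.00
  $815.88 + 19.44% × ($12980.00 − $6200.00) = $815.88 + 19.44% × $6780.00 = $2133.91
Supplemental (21% flat on bonus): 21% × $3300.00 = $693.00
Total provincial income tax: $2133.91 + $693.00 = $2826.91

$2826.91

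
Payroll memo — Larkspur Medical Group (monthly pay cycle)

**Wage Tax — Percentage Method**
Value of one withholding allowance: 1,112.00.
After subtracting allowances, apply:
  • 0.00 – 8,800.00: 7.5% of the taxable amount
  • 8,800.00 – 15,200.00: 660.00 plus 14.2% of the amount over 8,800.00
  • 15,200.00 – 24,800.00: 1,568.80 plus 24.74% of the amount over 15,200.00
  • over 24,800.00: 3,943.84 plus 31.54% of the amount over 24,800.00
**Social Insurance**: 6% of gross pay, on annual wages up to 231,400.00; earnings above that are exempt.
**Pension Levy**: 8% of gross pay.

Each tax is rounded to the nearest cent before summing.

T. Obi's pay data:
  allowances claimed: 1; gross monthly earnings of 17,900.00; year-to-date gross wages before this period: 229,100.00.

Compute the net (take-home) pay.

14,368.33

Wage Tax: taxable = 17,900.00 − 1×1,112.00 = 16,788.00
  1,568.80 + 24.74% × (16,788.00 − 15,200.00) = 1,568.80 + 24.74% × 1,588.00 = 1,961.67
Social Insurance: cap 231,400.00 − YTD 229,100.00 = 2,300.00 subject; 6% × 2,300.00 = 138.00
Pension Levy: 8% × 17,900.00 = 1,432.00
Total withheld: 1,961.67 + 138.00 + 1,432.00 = 3,531.67
Net pay: 17,900.00 − 3,531.67 = 14,368.33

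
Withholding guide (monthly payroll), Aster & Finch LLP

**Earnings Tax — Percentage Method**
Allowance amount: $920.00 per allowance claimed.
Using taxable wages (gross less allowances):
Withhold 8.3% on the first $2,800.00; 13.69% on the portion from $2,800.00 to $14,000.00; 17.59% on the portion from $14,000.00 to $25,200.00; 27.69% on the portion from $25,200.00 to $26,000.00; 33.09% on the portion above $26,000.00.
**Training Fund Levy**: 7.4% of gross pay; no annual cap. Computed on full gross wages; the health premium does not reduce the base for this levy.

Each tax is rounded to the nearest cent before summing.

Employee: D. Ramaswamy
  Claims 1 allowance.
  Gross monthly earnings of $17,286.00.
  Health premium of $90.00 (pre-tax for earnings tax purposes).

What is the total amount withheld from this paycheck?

Earnings Tax: taxable = $17,286.00 − $90.00 − 1×$920.00 = $16,276.00
  $1,765.68 + 17.59% × ($16,276.00 − $14,000.00) = $1,765.68 + 17.59% × $2,276.00 = $2,166.03
Training Fund Levy: 7.4% × $17,286.00 = $1,279.16
Total: $2,166.03 + $1,279.16 = $3,445.19

$3,445.19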